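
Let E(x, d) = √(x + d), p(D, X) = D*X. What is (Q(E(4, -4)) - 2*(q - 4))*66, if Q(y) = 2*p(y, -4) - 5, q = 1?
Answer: 66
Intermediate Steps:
E(x, d) = √(d + x)
Q(y) = -5 - 8*y (Q(y) = 2*(y*(-4)) - 5 = 2*(-4*y) - 5 = -8*y - 5 = -5 - 8*y)
(Q(E(4, -4)) - 2*(q - 4))*66 = ((-5 - 8*√(-4 + 4)) - 2*(1 - 4))*66 = ((-5 - 8*√0) - 2*(-3))*66 = ((-5 - 8*0) + 6)*66 = ((-5 + 0) + 6)*66 = (-5 + 6)*66 = 1*66 = 66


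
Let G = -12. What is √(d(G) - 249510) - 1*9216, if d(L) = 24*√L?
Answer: -9216 + √(-249510 + 48*I*√3) ≈ -9215.9 + 499.51*I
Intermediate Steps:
√(d(G) - 249510) - 1*9216 = √(24*√(-12) - 249510) - 1*9216 = √(24*(2*I*√3) - 249510) - 9216 = √(48*I*√3 - 249510) - 9216 = √(-249510 + 48*I*√3) - 9216 = -9216 + √(-249510 + 48*I*√3)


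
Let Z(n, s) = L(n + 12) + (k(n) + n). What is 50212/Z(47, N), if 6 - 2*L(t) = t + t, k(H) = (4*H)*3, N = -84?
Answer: 50212/555 ≈ 90.472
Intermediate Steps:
k(H) = 12*H
L(t) = 3 - t (L(t) = 3 - (t + t)/2 = 3 - t)
Z(n, s) = -9 + 12*n (Z(n, s) = (3 - (n + 12)) + (12*n + n) = (3 - (12 + n)) + 13*n = (3 + (-12 - n)) + 13*n = (-9 - n) + 13*n = -9 + 12*n)
50212/Z(47, N) = 50212/(-9 + 12*47) = 50212/(-9 + 564) = 50212/555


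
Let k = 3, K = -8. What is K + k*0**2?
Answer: -8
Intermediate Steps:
K + k*0**2 = -8 + 3*0**2 = -8 + 3*0 = -8 + 0 = -8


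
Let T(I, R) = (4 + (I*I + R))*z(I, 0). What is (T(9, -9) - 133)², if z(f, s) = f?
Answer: 303601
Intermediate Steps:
T(I, R) = I*(4 + R + I²) (T(I, R) = (4 + (I*I + R))*I = (4 + (I² + R))*I = (4 + (R + I²))*I = (4 + R + I²)*I = I*(4 + R + I²))
(T(9, -9) - 133)² = (9*(4 - 9 + 9²) - 133)² = (9*(4 - 9 + 81) - 133)² = (9*76 - 133)² = (684 - 133)² = 551² = 303601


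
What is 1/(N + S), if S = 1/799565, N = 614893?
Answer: 799565/491646921546 ≈ 1.6263e-6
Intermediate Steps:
S = 1/799565 ≈ 1.2507e-6
1/(N + S) = 1/(614893 + 1/799565) = 1/(491646921546/799565) = 799565/491646921546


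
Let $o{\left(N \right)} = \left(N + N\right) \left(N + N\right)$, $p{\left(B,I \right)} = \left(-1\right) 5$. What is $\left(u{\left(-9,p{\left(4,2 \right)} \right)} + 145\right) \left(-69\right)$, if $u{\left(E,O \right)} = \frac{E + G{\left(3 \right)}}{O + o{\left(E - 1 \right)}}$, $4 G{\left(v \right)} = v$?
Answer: $- \frac{15805623}{1580} \approx -10004.0$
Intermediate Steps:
$G{\left(v \right)} = \frac{v}{4}$
$p{\left(B,I \right)} = -5$
$o{\left(N \right)} = 4 N^{2}$ ($o{\left(N \right)} = 2 N 2 N = 4 N^{2}$)
$u{\left(E,O \right)} = \frac{\frac{3}{4} + E}{O + 4 \left(-1 + E\right)^{2}}$ ($u{\left(E,O \right)} = \frac{E + \frac{1}{4} \cdot 3}{O + 4 \left(E - 1\right)^{2}} = \frac{E + \frac{3}{4}}{O + 4 \left(E - 1\right)^{2}} = \frac{\frac{3}{4} + E}{O + 4 \left(-1 + E\right)^{2}}$)
$\left(u{\left(-9,p{\left(4,2 \right)} \right)} + 145\right) \left(-69\right) = \left(\frac{\frac{3}{4} - 9}{-5 + 4 \left(-1 - 9\right)^{2}} + 145\right) \left(-69\right) = \left(\frac{1}{-5 + 4 \left(-10\right)^{2}} \left(- \frac{33}{4}\right) + 145\right) \left(-69\right) = \left(\frac{1}{-5 + 4 \cdot 100} \left(- \frac{33}{4}\right) + 145\right) \left(-69\right) = \left(\frac{1}{-5 + 400} \left(- \frac{33}{4}\right) + 145\right) \left(-69\right) = \left(\frac{1}{395} \left(- \frac{33}{4}\right) + 145\right) \left(-69\right) = \left(- \frac{33}{1580} + 145\right) \left(-69\right) = \frac{229067}{1580} \left(-69\right) = - \frac{15805623}{1580}$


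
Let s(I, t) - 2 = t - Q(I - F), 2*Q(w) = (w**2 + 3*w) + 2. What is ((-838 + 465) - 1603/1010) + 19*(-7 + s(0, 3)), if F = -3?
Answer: -608613/1010 ≈ -602.59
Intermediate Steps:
Q(w) = 1 + w**2/2 + 3*w/2 (Q(w) = ((w**2 + 3*w) + 2)/2 = (2 + w**2 + 3*w)/2 = 1 + w**2/2 + 3*w/2)
s(I, t) = -7/2 + t - 3*I/2 - (3 + I)**2/2 (s(I, t) = 2 + (t - (1 + (I - 1*(-3))**2/2 + 3*(I - 1*(-3))/2)) = 2 + (t - (1 + (I + 3)**2/2 + 3*(I + 3)/2)) = 2 + (t - (1 + (3 + I)**2/2 + 3*(3 + I)/2)) = 2 + (t - (1 + (3 + I)**2/2 + (9/2 + 3*I/2))) = 2 + (t - (11/2 + (3 + I)**2/2 + 3*I/2)) = 2 + (t + (-11/2 - 3*I/2 - (3 + I)**2/2)) = 2 + (-11/2 + t - 3*I/2 - (3 + I)**2/2) = -7/2 + t - 3*I/2 - (3 + I)**2/2)
((-838 + 465) - 1603/1010) + 19*(-7 + s(0, 3)) = ((-838 + 465) - 1603/1010) + 19*(-7 + (-8 + 3 - 9/2*0 - 1/2*0**2)) = (-373 - 1603*1/1010) + 19*(-7 + (-8 + 3 + 0 - 1/2*0)) = (-373 - 1603/1010) + 19*(-7 + (-8 + 3 + 0 + 0)) = -378333/1010 + 19*(-7 - 5) = -378333/1010 + 19*(-12) = -378333/1010 - 228 = -608613/1010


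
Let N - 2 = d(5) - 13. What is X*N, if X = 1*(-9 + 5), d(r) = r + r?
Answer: 4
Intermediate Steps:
d(r) = 2*r
X = -4 (X = 1*(-4) = -4)
N = -1 (N = 2 + (2*5 - 13) = 2 + (10 - 13) = 2 - 3 = -1)
X*N = -4*(-1) = 4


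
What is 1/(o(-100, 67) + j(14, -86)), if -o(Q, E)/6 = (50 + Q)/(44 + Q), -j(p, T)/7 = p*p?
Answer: -14/19283 ≈ -0.00072603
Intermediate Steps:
j(p, T) = -7*p² (j(p, T) = -7*p*p = -7*p²)
o(Q, E) = -6*(50 + Q)/(44 + Q)
1/(o(-100, 67) + j(14, -86)) = 1/(6*(-50 - 1*(-100))/(44 - 100) - 7*14²) = 1/(6*(-50 + 100)/(-56) - 7*196) = 1/(6*(-1/56)*50 - 1372) = 1/(-75/14 - 1372) = 1/(-19283/14) = -14/19283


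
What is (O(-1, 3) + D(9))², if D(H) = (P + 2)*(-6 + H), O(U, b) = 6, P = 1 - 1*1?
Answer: 144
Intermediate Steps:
P = 0 (P = 1 - 1 = 0)
D(H) = -12 + 2*H (D(H) = (0 + 2)*(-6 + H) = 2*(-6 + H) = -12 + 2*H)
(O(-1, 3) + D(9))² = (6 + (-12 + 2*9))² = (6 + (-12 + 18))² = (6 + 6)² = 12² = 144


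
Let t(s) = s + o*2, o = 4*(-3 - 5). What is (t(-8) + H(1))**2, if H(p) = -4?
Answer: 5776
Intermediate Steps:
o = -32 (o = 4*(-8) = -32)
t(s) = -64 + s (t(s) = s - 32*2 = s - 64 = -64 + s)
(t(-8) + H(1))**2 = ((-64 - 8) - 4)**2 = (-72 - 4)**2 = (-76)**2 = 5776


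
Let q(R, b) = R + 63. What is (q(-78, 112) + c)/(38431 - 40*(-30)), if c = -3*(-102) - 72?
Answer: 219/39631 ≈ 0.0055260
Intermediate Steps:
q(R, b) = 63 + R
c = 234 (c = 306 - 72 = 234)
(q(-78, 112) + c)/(38431 - 40*(-30)) = ((63 - 78) + 234)/(38431 - 40*(-30)) = (-15 + 234)/(38431 + 1200) = 219/39631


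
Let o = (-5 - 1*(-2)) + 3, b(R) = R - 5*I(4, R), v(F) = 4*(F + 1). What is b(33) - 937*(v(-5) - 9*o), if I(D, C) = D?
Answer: 15005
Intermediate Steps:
v(F) = 4 + 4*F (v(F) = 4*(1 + F) = 4 + 4*F)
b(R) = -20 + R (b(R) = R - 5*4 = R - 20 = -20 + R)
o = 0 (o = (-5 + 2) + 3 = -3 + 3 = 0)
b(33) - 937*(v(-5) - 9*o) = (-20 + 33) - 937*((4 + 4*(-5)) - 9*0) = 13 - 937*((4 - 20) + 0) = 13 - 937*(-16 + 0) = 13 - 937*(-16) = 13 + 14992 = 15005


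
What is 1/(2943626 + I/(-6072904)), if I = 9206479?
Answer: 6072904/17876348903425 ≈ 3.3972e-7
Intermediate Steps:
1/(2943626 + I/(-6072904)) = 1/(2943626 + 9206479/(-6072904)) = 1/(2943626 + 9206479*(-1/6072904)) = 1/(2943626 - 9206479/6072904) = 1/(17876348903425/6072904) = 6072904/17876348903425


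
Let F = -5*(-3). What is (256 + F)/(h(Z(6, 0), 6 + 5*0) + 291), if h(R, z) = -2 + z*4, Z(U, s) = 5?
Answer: 271/313 ≈ 0.86581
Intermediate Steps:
F = 15
h(R, z) = -2 + 4*z
(256 + F)/(h(Z(6, 0), 6 + 5*0) + 291) = (256 + 15)/((-2 + 4*(6 + 5*0)) + 291) = 271/((-2 + 4*(6 + 0)) + 291) = 271/((-2 + 4*6) + 291) = 271/((-2 + 24) + 291) = 271/(22 + 291) = 271/313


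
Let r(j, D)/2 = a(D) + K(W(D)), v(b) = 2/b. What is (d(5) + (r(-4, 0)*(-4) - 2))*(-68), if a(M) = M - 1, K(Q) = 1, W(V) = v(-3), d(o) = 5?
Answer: -204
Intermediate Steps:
W(V) = -2/3 (W(V) = 2/(-3) = 2*(-1/3) = -2/3)
a(M) = -1 + M
r(j, D) = 2*D (r(j, D) = 2*((-1 + D) + 1) = 2*D)
(d(5) + (r(-4, 0)*(-4) - 2))*(-68) = (5 + ((2*0)*(-4) - 2))*(-68) = (5 + (0*(-4) - 2))*(-68) = (5 + (0 - 2))*(-68) = (5 - 2)*(-68) = 3*(-68) = -204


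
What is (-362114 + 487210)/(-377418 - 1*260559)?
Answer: -125096/637977 ≈ -0.19608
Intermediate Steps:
(-362114 + 487210)/(-377418 - 1*260559) = 125096/(-377418 - 260559) = 125096/(-637977) = 125096*(-1/637977) = -125096/637977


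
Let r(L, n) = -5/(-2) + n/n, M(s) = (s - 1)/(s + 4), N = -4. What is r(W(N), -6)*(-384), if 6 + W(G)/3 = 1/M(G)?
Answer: -1344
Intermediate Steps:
M(s) = (-1 + s)/(4 + s)
W(G) = -18 + 3*(4 + G)/(-1 + G) (W(G) = -18 + 3/(((-1 + G)/(4 + G))) = -18 + 3*((4 + G)/(-1 + G)) = -18 + 3*(4 + G)/(-1 + G))
r(L, n) = 7/2 (r(L, n) = -5*(-½) + 1 = 5/2 + 1 = 7/2)
r(W(N), -6)*(-384) = (7/2)*(-384) = -1344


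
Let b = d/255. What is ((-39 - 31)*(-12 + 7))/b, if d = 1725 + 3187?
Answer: 44625/2456 ≈ 18.170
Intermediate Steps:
d = 4912
b = 4912/255 ≈ 19.263
((-39 - 31)*(-12 + 7))/b = ((-39 - 31)*(-12 + 7))/(4912/255) = -70*(-5)*(255/4912) = 350*(255/4912) = 44625/2456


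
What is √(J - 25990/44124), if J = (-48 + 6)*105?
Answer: I*√2146774127730/22062 ≈ 66.412*I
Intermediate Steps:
J = -4410 (J = -42*105 = -4410)
√(J - 25990/44124) = √(-4410 - 25990/44124) = √(-4410 - 25990*1/44124) = √(-4410 - 12995/22062) = √(-97306415/22062) = I*√2146774127730/22062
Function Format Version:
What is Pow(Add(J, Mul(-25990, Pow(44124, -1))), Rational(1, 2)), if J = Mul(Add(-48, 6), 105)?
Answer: Mul(Rational(1, 22062), I, Pow(2146774127730, Rational(1, 2))) ≈ Mul(66.412, I)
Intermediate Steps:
J = -4410 (J = Mul(-42, 105) = -4410)
Pow(Add(J, Mul(-25990, Pow(44124, -1))), Rational(1, 2)) = Pow(Add(-4410, Mul(-25990, Pow(44124, -1))), Rational(1, 2)) = Pow(Add(-4410, Mul(-25990, Rational(1, 44124))), Rational(1, 2)) = Pow(Add(-4410, Rational(-12995, 22062)), Rational(1, 2)) = Pow(Rational(-97306415, 22062), Rational(1, 2)) = Mul(Rational(1, 22062), I, Pow(2146774127730, Rational(1, 2)))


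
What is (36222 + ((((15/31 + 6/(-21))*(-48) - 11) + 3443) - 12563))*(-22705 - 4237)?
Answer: -158329593386/217 ≈ -7.2963e+8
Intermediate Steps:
(36222 + ((((15/31 + 6/(-21))*(-48) - 11) + 3443) - 12563))*(-22705 - 4237) = (36222 + ((((15*(1/31) + 6*(-1/21))*(-48) - 11) + 3443) - 12563))*(-26942) = (36222 + ((((15/31 - 2/7)*(-48) - 11) + 3443) - 12563))*(-26942) = (36222 + ((((43/217)*(-48) - 11) + 3443) - 12563))*(-26942) = (36222 + (((-2064/217 - 11) + 3443) - 12563))*(-26942) = (36222 + ((-4451/217 + 3443) - 12563))*(-26942) = (36222 + (742680/217 - 12563))*(-26942) = (36222 - 1983491/217)*(-26942) = (5876683/217)*(-26942) = -158329593386/217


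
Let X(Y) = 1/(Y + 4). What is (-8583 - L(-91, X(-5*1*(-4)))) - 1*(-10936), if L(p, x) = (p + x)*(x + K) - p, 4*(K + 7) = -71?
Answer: 8393/576 ≈ 14.571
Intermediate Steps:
K = -99/4 (K = -7 + (¼)*(-71) = -7 - 71/4 = -99/4 ≈ -24.750)
X(Y) = 1/(4 + Y)
L(p, x) = -p + (-99/4 + x)*(p + x) (L(p, x) = (p + x)*(x - 99/4) - p = (p + x)*(-99/4 + x) - p = (-99/4 + x)*(p + x) - p = -p + (-99/4 + x)*(p + x))
(-8583 - L(-91, X(-5*1*(-4)))) - 1*(-10936) = (-8583 - ((1/(4 - 5*1*(-4)))² - 103/4*(-91) - 99/(4*(4 - 5*1*(-4))) - 91/(4 - 5*1*(-4)))) - 1*(-10936) = (-8583 - ((1/(4 - 5*(-4)))² + 9373/4 - 99/(4*(4 - 5*(-4))) - 91/(4 - 5*(-4)))) + 10936 = (-8583 - ((1/(4 + 20))² + 9373/4 - 99/(4*(4 + 20)) - 91/(4 + 20))) + 10936 = (-8583 - ((1/24)² + 9373/4 - 99/4/24 - 91/24)) + 10936 = (-8583 - ((1/24)² + 9373/4 - 99/4*1/24 - 91*1/24)) + 10936 = (-8583 - (1/576 + 9373/4 - 33/32 - 91/24)) + 10936 = (-8583 - 1*1346935/576) + 10936 = (-8583 - 1346935/576) + 10936 = -6290743/576 + 10936 = 8393/576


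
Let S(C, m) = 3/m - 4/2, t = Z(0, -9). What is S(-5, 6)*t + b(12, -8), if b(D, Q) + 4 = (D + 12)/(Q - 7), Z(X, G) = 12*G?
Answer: 782/5 ≈ 156.40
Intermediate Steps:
b(D, Q) = -4 + (12 + D)/(-7 + Q) (b(D, Q) = -4 + (D + 12)/(Q - 7) = -4 + (12 + D)/(-7 + Q))
t = -108 (t = 12*(-9) = -108)
S(C, m) = -2 + 3/m (S(C, m) = 3/m - 4*½ = 3/m - 2 = -2 + 3/m)
S(-5, 6)*t + b(12, -8) = (-2 + 3/6)*(-108) + (40 + 12 - 4*(-8))/(-7 - 8) = (-2 + 3*(⅙))*(-108) + (40 + 12 + 32)/(-15) = (-2 + ½)*(-108) - 1/15*84 = -3/2*(-108) - 28/5 = 162 - 28/5 = 782/5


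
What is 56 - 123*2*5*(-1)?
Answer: 1286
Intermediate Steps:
56 - 123*2*5*(-1) = 56 - 1230*(-1) = 56 - 123*(-10) = 56 + 1230 = 1286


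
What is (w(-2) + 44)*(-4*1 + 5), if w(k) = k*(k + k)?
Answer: 52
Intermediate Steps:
w(k) = 2*k**2 (w(k) = k*(2*k) = 2*k**2)
(w(-2) + 44)*(-4*1 + 5) = (2*(-2)**2 + 44)*(-4*1 + 5) = (2*4 + 44)*(-4 + 5) = (8 + 44)*1 = 52*1 = 52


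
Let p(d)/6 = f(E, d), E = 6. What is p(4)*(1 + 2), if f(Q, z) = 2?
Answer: 36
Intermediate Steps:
p(d) = 12 (p(d) = 6*2 = 12)
p(4)*(1 + 2) = 12*(1 + 2) = 12*3 = 36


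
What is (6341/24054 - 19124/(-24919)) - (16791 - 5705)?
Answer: -6644348405761/599401626 ≈ -11085.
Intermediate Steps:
(6341/24054 - 19124/(-24919)) - (16791 - 5705) = (6341*(1/24054) - 19124*(-1/24919)) - 1*11086 = (6341/24054 + 19124/24919) - 11086 = 618020075/599401626 - 11086 = -6644348405761/599401626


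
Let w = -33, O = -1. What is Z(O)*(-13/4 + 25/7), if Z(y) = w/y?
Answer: 297/28 ≈ 10.607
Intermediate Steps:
Z(y) = -33/y
Z(O)*(-13/4 + 25/7) = (-33/(-1))*(-13/4 + 25/7) = (-33*(-1))*(-13*1/4 + 25*(1/7)) = 33*(-13/4 + 25/7) = 33*(9/28) = 297/28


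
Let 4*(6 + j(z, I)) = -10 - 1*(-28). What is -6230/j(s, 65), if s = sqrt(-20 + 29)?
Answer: 12460/3 ≈ 4153.3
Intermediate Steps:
s = 3 (s = sqrt(9) = 3)
j(z, I) = -3/2 (j(z, I) = -6 + (-10 - 1*(-28))/4 = -6 + (-10 + 28)/4 = -6 + (1/4)*18 = -6 + 9/2 = -3/2)
-6230/j(s, 65) = -6230/(-3/2) = -6230*(-2/3) = 12460/3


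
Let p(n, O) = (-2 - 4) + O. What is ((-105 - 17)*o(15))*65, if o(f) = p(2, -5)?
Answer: 87230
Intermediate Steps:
p(n, O) = -6 + O
o(f) = -11 (o(f) = -6 - 5 = -11)
((-105 - 17)*o(15))*65 = ((-105 - 17)*(-11))*65 = -122*(-11)*65 = 1342*65 = 87230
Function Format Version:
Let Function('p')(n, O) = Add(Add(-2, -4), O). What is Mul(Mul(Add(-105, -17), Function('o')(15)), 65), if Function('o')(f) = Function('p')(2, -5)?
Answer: 87230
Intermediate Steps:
Function('p')(n, O) = Add(-6, O)
Function('o')(f) = -11 (Function('o')(f) = Add(-6, -5) = -11)
Mul(Mul(Add(-105, -17), Function('o')(15)), 65) = Mul(Mul(Add(-105, -17), -11), 65) = Mul(Mul(-122, -11), 65) = Mul(1342, 65) = 87230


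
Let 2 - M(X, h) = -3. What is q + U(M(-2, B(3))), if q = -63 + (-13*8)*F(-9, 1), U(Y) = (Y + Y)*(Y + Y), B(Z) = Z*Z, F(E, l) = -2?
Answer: 245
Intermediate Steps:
B(Z) = Z**2
M(X, h) = 5 (M(X, h) = 2 - 1*(-3) = 2 + 3 = 5)
U(Y) = 4*Y**2 (U(Y) = (2*Y)*(2*Y) = 4*Y**2)
q = 145 (q = -63 - 13*8*(-2) = -63 - 104*(-2) = -63 + 208 = 145)
q + U(M(-2, B(3))) = 145 + 4*5**2 = 145 + 4*25 = 145 + 100 = 245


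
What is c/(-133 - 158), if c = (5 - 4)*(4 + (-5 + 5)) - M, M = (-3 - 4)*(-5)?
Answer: 31/291 ≈ 0.10653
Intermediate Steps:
M = 35 (M = -7*(-5) = 35)
c = -31 (c = (5 - 4)*(4 + (-5 + 5)) - 1*35 = 1*(4 + 0) - 35 = 1*4 - 35 = 4 - 35 = -31)
c/(-133 - 158) = -31/(-133 - 158) = -31/(-291) = -1/291*(-31) = 31/291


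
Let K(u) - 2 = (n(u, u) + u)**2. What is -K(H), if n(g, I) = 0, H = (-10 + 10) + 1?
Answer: -3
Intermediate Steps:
H = 1 (H = 0 + 1 = 1)
K(u) = 2 + u**2 (K(u) = 2 + (0 + u)**2 = 2 + u**2)
-K(H) = -(2 + 1**2) = -(2 + 1) = -1*3 = -3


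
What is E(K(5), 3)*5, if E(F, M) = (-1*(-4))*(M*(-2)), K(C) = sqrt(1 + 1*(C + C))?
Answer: -120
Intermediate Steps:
K(C) = sqrt(1 + 2*C) (K(C) = sqrt(1 + 1*(2*C)) = sqrt(1 + 2*C))
E(F, M) = -8*M (E(F, M) = 4*(-2*M) = -8*M)
E(K(5), 3)*5 = -8*3*5 = -24*5 = -120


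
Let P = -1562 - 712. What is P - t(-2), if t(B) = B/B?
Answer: -2275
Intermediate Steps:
t(B) = 1
P = -2274
P - t(-2) = -2274 - 1*1 = -2274 - 1 = -2275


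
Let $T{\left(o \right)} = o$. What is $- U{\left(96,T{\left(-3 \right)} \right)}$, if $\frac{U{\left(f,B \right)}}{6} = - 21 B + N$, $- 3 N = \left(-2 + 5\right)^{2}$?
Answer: $-360$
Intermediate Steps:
$N = -3$ ($N = - \frac{\left(-2 + 5\right)^{2}}{3} = - \frac{3^{2}}{3} = \left(- \frac{1}{3}\right) 9 = -3$)
$U{\left(f,B \right)} = -18 - 126 B$ ($U{\left(f,B \right)} = 6 \left(- 21 B - 3\right) = 6 \left(-3 - 21 B\right) = -18 - 126 B$)
$- U{\left(96,T{\left(-3 \right)} \right)} = - (-18 - -378) = - (-18 + 378) = \left(-1\right) 360 = -360$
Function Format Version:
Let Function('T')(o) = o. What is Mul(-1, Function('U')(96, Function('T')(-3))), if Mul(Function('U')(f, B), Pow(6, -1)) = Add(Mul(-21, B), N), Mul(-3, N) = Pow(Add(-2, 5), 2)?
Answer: -360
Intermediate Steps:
N = -3 (N = Mul(Rational(-1, 3), Pow(Add(-2, 5), 2)) = Mul(Rational(-1, 3), Pow(3, 2)) = Mul(Rational(-1, 3), 9) = -3)
Function('U')(f, B) = Add(-18, Mul(-126, B)) (Function('U')(f, B) = Mul(6, Add(Mul(-21, B), -3)) = Mul(6, Add(-3, Mul(-21, B))) = Add(-18, Mul(-126, B)))
Mul(-1, Function('U')(96, Function('T')(-3))) = Mul(-1, Add(-18, Mul(-126, -3))) = Mul(-1, Add(-18, 378)) = Mul(-1, 360) = -360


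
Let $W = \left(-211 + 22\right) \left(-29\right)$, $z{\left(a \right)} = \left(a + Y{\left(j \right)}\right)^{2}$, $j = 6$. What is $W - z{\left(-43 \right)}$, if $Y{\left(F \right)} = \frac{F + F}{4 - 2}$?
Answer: $4112$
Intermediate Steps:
$Y{\left(F \right)} = F$ ($Y{\left(F \right)} = \frac{2 F}{2} = 2 F \frac{1}{2} = F$)
$z{\left(a \right)} = \left(6 + a\right)^{2}$ ($z{\left(a \right)} = \left(a + 6\right)^{2} = \left(6 + a\right)^{2}$)
$W = 5481$ ($W = \left(-189\right) \left(-29\right) = 5481$)
$W - z{\left(-43 \right)} = 5481 - \left(6 - 43\right)^{2} = 5481 - \left(-37\right)^{2} = 5481 - 1369 = 4112$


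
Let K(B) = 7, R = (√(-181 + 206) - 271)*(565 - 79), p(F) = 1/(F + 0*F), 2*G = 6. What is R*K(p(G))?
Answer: -904932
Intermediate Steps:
G = 3 (G = (½)*6 = 3)
p(F) = 1/F (p(F) = 1/(F + 0) = 1/F)
R = -129276 (R = (√25 - 271)*486 = (5 - 271)*486 = -266*486 = -129276)
R*K(p(G)) = -129276*7 = -904932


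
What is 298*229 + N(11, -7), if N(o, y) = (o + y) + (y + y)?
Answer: 68232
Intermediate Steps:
N(o, y) = o + 3*y (N(o, y) = (o + y) + 2*y = o + 3*y)
298*229 + N(11, -7) = 298*229 + (11 + 3*(-7)) = 68242 + (11 - 21) = 68242 - 10 = 68232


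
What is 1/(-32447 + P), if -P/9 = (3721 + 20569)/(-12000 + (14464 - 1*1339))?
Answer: -25/816033 ≈ -3.0636e-5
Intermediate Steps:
P = -4858/25 (P = -9*(3721 + 20569)/(-12000 + (14464 - 1*1339)) = -218610/(-12000 + (14464 - 1339)) = -218610/(-12000 + 13125) = -218610/1125 = -9*4858/225 = -4858/25 ≈ -194.32)
1/(-32447 + P) = 1/(-32447 - 4858/25) = 1/(-816033/25) = -25/816033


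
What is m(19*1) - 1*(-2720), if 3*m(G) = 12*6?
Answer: 2744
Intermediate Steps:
m(G) = 24 (m(G) = (12*6)/3 = (1/3)*72 = 24)
m(19*1) - 1*(-2720) = 24 - 1*(-2720) = 24 + 2720 = 2744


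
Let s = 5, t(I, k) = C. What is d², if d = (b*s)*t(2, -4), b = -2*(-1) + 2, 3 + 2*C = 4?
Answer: 100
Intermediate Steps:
C = ½ (C = -3/2 + (½)*4 = -3/2 + 2 = ½ ≈ 0.50000)
t(I, k) = ½
b = 4 (b = 2 + 2 = 4)
d = 10 (d = (4*5)*(½) = 20*(½) = 10)
d² = 10² = 100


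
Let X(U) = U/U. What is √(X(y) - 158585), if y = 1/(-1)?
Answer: 2*I*√39646 ≈ 398.23*I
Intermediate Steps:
y = -1
X(U) = 1
√(X(y) - 158585) = √(1 - 158585) = √(-158584) = 2*I*√39646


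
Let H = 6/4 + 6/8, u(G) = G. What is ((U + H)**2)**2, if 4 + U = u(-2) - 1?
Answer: 130321/256 ≈ 509.07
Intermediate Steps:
H = 9/4 (H = 6*(1/4) + 6*(1/8) = 3/2 + 3/4 = 9/4 ≈ 2.2500)
U = -7 (U = -4 + (-2 - 1) = -4 - 3 = -7)
((U + H)**2)**2 = ((-7 + 9/4)**2)**2 = ((-19/4)**2)**2 = (361/16)**2 = 130321/256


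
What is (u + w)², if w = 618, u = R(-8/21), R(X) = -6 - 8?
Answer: 364816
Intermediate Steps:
R(X) = -14
u = -14
(u + w)² = (-14 + 618)² = 604² = 364816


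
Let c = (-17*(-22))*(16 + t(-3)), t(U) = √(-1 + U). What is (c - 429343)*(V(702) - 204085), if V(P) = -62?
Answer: 86427469773 - 152701956*I ≈ 8.6427e+10 - 1.527e+8*I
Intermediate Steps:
c = 5984 + 748*I (c = (-17*(-22))*(16 + √(-1 - 3)) = 374*(16 + √(-4)) = 374*(16 + 2*I) = 5984 + 748*I ≈ 5984.0 + 748.0*I)
(c - 429343)*(V(702) - 204085) = ((5984 + 748*I) - 429343)*(-62 - 204085) = (-423359 + 748*I)*(-204147) = 86427469773 - 152701956*I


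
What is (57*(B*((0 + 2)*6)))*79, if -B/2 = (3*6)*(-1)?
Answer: 1945296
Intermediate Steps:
B = 36 (B = -2*3*6*(-1) = -36*(-1) = -2*(-18) = 36)
(57*(B*((0 + 2)*6)))*79 = (57*(36*((0 + 2)*6)))*79 = (57*(36*(2*6)))*79 = (57*(36*12))*79 = (57*432)*79 = 24624*79 = 1945296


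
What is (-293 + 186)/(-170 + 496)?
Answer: -107/326 ≈ -0.32822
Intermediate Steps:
(-293 + 186)/(-170 + 496) = -107/326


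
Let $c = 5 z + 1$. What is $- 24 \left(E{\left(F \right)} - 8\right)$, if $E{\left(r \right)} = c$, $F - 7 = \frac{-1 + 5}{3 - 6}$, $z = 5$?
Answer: $-432$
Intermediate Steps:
$c = 26$ ($c = 5 \cdot 5 + 1 = 25 + 1 = 26$)
$F = \frac{17}{3}$ ($F = 7 + \frac{-1 + 5}{3 - 6} = 7 + \frac{4}{-3} = 7 + 4 \left(- \frac{1}{3}\right) = 7 - \frac{4}{3} = \frac{17}{3} \approx 5.6667$)
$E{\left(r \right)} = 26$
$- 24 \left(E{\left(F \right)} - 8\right) = - 24 \left(26 - 8\right) = \left(-24\right) 18 = -432$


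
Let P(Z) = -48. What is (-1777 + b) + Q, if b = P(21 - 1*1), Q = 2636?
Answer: 811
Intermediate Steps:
b = -48
(-1777 + b) + Q = (-1777 - 48) + 2636 = -1825 + 2636 = 811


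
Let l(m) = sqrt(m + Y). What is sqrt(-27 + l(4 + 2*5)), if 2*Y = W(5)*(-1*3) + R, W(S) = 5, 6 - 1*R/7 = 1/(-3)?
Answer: sqrt(-243 + 3*sqrt(258))/3 ≈ 4.6525*I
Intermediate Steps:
R = 133/3 (R = 42 - 7/(-3) = 42 - 7*(-1/3) = 42 + 7/3 = 133/3 ≈ 44.333)
Y = 44/3 (Y = (5*(-1*3) + 133/3)/2 = (5*(-3) + 133/3)/2 = (-15 + 133/3)/2 = (1/2)*(88/3) = 44/3 ≈ 14.667)
l(m) = sqrt(44/3 + m) (l(m) = sqrt(m + 44/3) = sqrt(44/3 + m))
sqrt(-27 + l(4 + 2*5)) = sqrt(-27 + sqrt(132 + 9*(4 + 2*5))/3) = sqrt(-27 + sqrt(132 + 9*(4 + 10))/3) = sqrt(-27 + sqrt(132 + 9*14)/3) = sqrt(-27 + sqrt(132 + 126)/3) = sqrt(-27 + sqrt(258)/3)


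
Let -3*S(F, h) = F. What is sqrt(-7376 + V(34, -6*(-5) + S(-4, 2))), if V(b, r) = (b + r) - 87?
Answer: I*sqrt(66579)/3 ≈ 86.01*I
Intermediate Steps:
S(F, h) = -F/3
V(b, r) = -87 + b + r
sqrt(-7376 + V(34, -6*(-5) + S(-4, 2))) = sqrt(-7376 + (-87 + 34 + (-6*(-5) - 1/3*(-4)))) = sqrt(-7376 + (-87 + 34 + (30 + 4/3))) = sqrt(-7376 + (-87 + 34 + 94/3)) = sqrt(-7376 - 65/3) = sqrt(-22193/3) = I*sqrt(66579)/3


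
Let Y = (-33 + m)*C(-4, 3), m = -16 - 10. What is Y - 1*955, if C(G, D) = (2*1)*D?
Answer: -1309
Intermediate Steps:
m = -26
C(G, D) = 2*D
Y = -354 (Y = (-33 - 26)*(2*3) = -59*6 = -354)
Y - 1*955 = -354 - 1*955 = -354 - 955 = -1309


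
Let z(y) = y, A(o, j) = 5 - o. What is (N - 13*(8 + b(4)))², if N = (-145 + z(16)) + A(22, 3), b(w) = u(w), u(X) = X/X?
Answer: 69169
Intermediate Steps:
u(X) = 1
b(w) = 1
N = -146 (N = (-145 + 16) + (5 - 1*22) = -129 + (5 - 22) = -129 - 17 = -146)
(N - 13*(8 + b(4)))² = (-146 - 13*(8 + 1))² = (-146 - 13*9)² = (-146 - 117)² = (-263)² = 69169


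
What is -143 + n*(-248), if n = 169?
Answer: -42055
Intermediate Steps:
-143 + n*(-248) = -143 + 169*(-248) = -143 - 41912 = -42055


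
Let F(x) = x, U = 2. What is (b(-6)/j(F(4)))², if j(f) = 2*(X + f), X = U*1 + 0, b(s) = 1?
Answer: 1/144 ≈ 0.0069444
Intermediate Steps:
X = 2 (X = 2*1 + 0 = 2 + 0 = 2)
j(f) = 4 + 2*f (j(f) = 2*(2 + f) = 4 + 2*f)
(b(-6)/j(F(4)))² = (1/(4 + 2*4))² = (1/(4 + 8))² = (1/12)² = 1/144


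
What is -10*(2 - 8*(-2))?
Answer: -180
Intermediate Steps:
-10*(2 - 8*(-2)) = -10*(2 - 4*(-4)) = -10*(2 + 16) = -10*18 = -180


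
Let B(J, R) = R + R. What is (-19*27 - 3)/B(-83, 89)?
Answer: -258/89 ≈ -2.8989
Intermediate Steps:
B(J, R) = 2*R
(-19*27 - 3)/B(-83, 89) = (-19*27 - 3)/((2*89)) = (-513 - 3)/178 = -516*1/178 = -258/89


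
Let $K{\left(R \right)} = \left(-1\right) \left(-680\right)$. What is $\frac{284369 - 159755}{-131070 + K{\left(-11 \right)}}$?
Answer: $- \frac{62307}{65195} \approx -0.9557$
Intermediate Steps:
$K{\left(R \right)} = 680$
$\frac{284369 - 159755}{-131070 + K{\left(-11 \right)}} = \frac{284369 - 159755}{-131070 + 680} = \frac{124614}{-130390} = 124614 \left(- \frac{1}{130390}\right) = - \frac{62307}{65195}$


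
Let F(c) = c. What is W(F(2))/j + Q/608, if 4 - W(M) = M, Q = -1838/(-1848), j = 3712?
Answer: 35429/16291968 ≈ 0.0021746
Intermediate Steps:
Q = 919/924 (Q = -1838*(-1/1848) = 919/924 ≈ 0.99459)
W(M) = 4 - M
W(F(2))/j + Q/608 = (4 - 1*2)/3712 + (919/924)/608 = (4 - 2)*(1/3712) + (919/924)*(1/608) = 2*(1/3712) + 919/561792 = 1/1856 + 919/561792 = 35429/16291968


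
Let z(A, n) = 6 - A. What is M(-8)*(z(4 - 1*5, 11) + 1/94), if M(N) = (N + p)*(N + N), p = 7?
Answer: 5272/47 ≈ 112.17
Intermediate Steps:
M(N) = 2*N*(7 + N) (M(N) = (N + 7)*(N + N) = (7 + N)*(2*N) = 2*N*(7 + N))
M(-8)*(z(4 - 1*5, 11) + 1/94) = (2*(-8)*(7 - 8))*((6 - (4 - 1*5)) + 1/94) = (2*(-8)*(-1))*((6 - (4 - 5)) + 1/94) = 16*((6 - 1*(-1)) + 1/94) = 16*((6 + 1) + 1/94) = 16*(7 + 1/94) = 16*(659/94) = 5272/47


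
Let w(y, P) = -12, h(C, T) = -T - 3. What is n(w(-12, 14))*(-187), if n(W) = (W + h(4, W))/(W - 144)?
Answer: -187/52 ≈ -3.5962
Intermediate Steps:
h(C, T) = -3 - T
n(W) = -3/(-144 + W) (n(W) = (W + (-3 - W))/(W - 144) = -3/(-144 + W))
n(w(-12, 14))*(-187) = -3/(-144 - 12)*(-187) = -3/(-156)*(-187) = -3*(-1/156)*(-187) = (1/52)*(-187) = -187/52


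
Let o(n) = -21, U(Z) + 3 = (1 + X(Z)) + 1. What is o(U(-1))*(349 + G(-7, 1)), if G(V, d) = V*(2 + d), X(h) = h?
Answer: -6888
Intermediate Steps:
U(Z) = -1 + Z (U(Z) = -3 + ((1 + Z) + 1) = -3 + (2 + Z) = -1 + Z)
o(U(-1))*(349 + G(-7, 1)) = -21*(349 - 7*(2 + 1)) = -21*(349 - 7*3) = -21*(349 - 21) = -21*328 = -6888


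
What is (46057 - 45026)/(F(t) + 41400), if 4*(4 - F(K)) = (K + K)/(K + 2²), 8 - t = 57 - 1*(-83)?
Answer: 65984/2649823 ≈ 0.024901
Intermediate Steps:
t = -132 (t = 8 - (57 - 1*(-83)) = 8 - (57 + 83) = 8 - 1*140 = 8 - 140 = -132)
F(K) = 4 - K/(2*(4 + K)) (F(K) = 4 - (K + K)/(4*(K + 2²)) = 4 - 2*K/(4*(K + 4)) = 4 - 2*K/(4*(4 + K)) = 4 - K/(2*(4 + K)))
(46057 - 45026)/(F(t) + 41400) = (46057 - 45026)/((32 + 7*(-132))/(2*(4 - 132)) + 41400) = 1031/((½)*(32 - 924)/(-128) + 41400) = 1031/((½)*(-1/128)*(-892) + 41400) = 1031/(223/64 + 41400) = 1031/(2649823/64) = 1031*(64/2649823) = 65984/2649823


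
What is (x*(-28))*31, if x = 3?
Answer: -2604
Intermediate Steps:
(x*(-28))*31 = (3*(-28))*31 = -84*31 = -2604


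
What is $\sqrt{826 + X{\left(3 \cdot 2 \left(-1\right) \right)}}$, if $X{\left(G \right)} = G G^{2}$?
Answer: $\sqrt{610} \approx 24.698$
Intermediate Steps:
$X{\left(G \right)} = G^{3}$
$\sqrt{826 + X{\left(3 \cdot 2 \left(-1\right) \right)}} = \sqrt{826 + \left(3 \cdot 2 \left(-1\right)\right)^{3}} = \sqrt{826 + \left(6 \left(-1\right)\right)^{3}} = \sqrt{826 + \left(-6\right)^{3}} = \sqrt{826 - 216} = \sqrt{610}$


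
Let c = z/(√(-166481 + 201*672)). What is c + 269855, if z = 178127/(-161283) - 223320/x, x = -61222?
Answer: 269855 - 12556214183*I*√641/22152471167631 ≈ 2.6986e+5 - 0.01435*I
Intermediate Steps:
z = 12556214183/4937033913 (z = 178127/(-161283) - 223320/(-61222) = 178127*(-1/161283) - 223320*(-1/61222) = -178127/161283 + 111660/30611 = 12556214183/4937033913 ≈ 2.5433)
c = -12556214183*I*√641/22152471167631 (c = 12556214183/(4937033913*(√(-166481 + 201*672))) = 12556214183/(4937033913*(√(-166481 + 135072))) = 12556214183/(4937033913*(√(-31409))) = 12556214183/(4937033913*((7*I*√641))) = 12556214183*(-I*√641/4487)/4937033913 = -12556214183*I*√641/22152471167631 ≈ -0.01435*I)
c + 269855 = -12556214183*I*√641/22152471167631 + 269855 = 269855 - 12556214183*I*√641/22152471167631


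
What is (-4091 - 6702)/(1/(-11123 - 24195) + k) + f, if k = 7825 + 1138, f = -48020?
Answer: -15201363475834/316555233 ≈ -48021.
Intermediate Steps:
k = 8963
(-4091 - 6702)/(1/(-11123 - 24195) + k) + f = (-4091 - 6702)/(1/(-11123 - 24195) + 8963) - 48020 = -10793/(1/(-35318) + 8963) - 48020 = -10793/(-1/35318 + 8963) - 48020 = -10793/316555233/35318 - 48020 = -10793*35318/316555233 - 48020 = -381187174/316555233 - 48020 = -15201363475834/316555233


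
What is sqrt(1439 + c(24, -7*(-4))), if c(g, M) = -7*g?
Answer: sqrt(1271) ≈ 35.651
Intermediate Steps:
sqrt(1439 + c(24, -7*(-4))) = sqrt(1439 - 7*24) = sqrt(1439 - 168) = sqrt(1271)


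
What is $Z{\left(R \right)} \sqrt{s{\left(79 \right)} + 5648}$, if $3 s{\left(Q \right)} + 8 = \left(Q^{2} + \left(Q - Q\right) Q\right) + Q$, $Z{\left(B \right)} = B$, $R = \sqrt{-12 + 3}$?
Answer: $6 i \sqrt{1938} \approx 264.14 i$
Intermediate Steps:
$R = 3 i$ ($R = \sqrt{-9} = 3 i \approx 3.0 i$)
$s{\left(Q \right)} = - \frac{8}{3} + \frac{Q}{3} + \frac{Q^{2}}{3}$ ($s{\left(Q \right)} = - \frac{8}{3} + \frac{\left(Q^{2} + \left(Q - Q\right) Q\right) + Q}{3} = - \frac{8}{3} + \frac{\left(Q^{2} + 0 Q\right) + Q}{3} = - \frac{8}{3} + \frac{\left(Q^{2} + 0\right) + Q}{3} = - \frac{8}{3} + \frac{Q^{2} + Q}{3} = - \frac{8}{3} + \frac{Q + Q^{2}}{3} = - \frac{8}{3} + \left(\frac{Q}{3} + \frac{Q^{2}}{3}\right) = - \frac{8}{3} + \frac{Q}{3} + \frac{Q^{2}}{3}$)
$Z{\left(R \right)} \sqrt{s{\left(79 \right)} + 5648} = 3 i \sqrt{\left(- \frac{8}{3} + \frac{1}{3} \cdot 79 + \frac{79^{2}}{3}\right) + 5648} = 3 i \sqrt{\left(- \frac{8}{3} + \frac{79}{3} + \frac{1}{3} \cdot 6241\right) + 5648} = 3 i \sqrt{\left(- \frac{8}{3} + \frac{79}{3} + \frac{6241}{3}\right) + 5648} = 3 i \sqrt{2104 + 5648} = 3 i \sqrt{7752} = 3 i 2 \sqrt{1938} = 6 i \sqrt{1938}$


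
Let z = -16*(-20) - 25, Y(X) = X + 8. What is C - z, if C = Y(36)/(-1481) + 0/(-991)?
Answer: -436939/1481 ≈ -295.03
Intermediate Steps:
Y(X) = 8 + X
z = 295 (z = 320 - 25 = 295)
C = -44/1481 (C = (8 + 36)/(-1481) + 0/(-991) = 44*(-1/1481) + 0*(-1/991) = -44/1481 + 0 = -44/1481 ≈ -0.029710)
C - z = -44/1481 - 1*295 = -44/1481 - 295 = -436939/1481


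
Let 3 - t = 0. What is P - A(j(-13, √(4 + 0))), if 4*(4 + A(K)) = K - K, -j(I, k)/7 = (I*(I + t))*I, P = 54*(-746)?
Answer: -40280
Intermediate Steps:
t = 3 (t = 3 - 1*0 = 3 + 0 = 3)
P = -40284
j(I, k) = -7*I²*(3 + I) (j(I, k) = -7*I*(I + 3)*I = -7*I*(3 + I)*I = -7*I²*(3 + I))
A(K) = -4 (A(K) = -4 + (K - K)/4 = -4 + (¼)*0 = -4 + 0 = -4)
P - A(j(-13, √(4 + 0))) = -40284 - 1*(-4) = -40284 + 4 = -40280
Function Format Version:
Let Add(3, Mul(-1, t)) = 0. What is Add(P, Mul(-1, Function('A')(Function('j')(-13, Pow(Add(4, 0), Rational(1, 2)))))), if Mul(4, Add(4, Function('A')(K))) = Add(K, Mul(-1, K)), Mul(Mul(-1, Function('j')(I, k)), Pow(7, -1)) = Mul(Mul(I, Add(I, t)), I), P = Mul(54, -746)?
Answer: -40280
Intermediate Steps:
t = 3 (t = Add(3, Mul(-1, 0)) = Add(3, 0) = 3)
P = -40284
Function('j')(I, k) = Mul(-7, Pow(I, 2), Add(3, I)) (Function('j')(I, k) = Mul(-7, Mul(Mul(I, Add(I, 3)), I)) = Mul(-7, Mul(Mul(I, Add(3, I)), I)) = Mul(-7, Mul(Pow(I, 2), Add(3, I))) = Mul(-7, Pow(I, 2), Add(3, I)))
Function('A')(K) = -4 (Function('A')(K) = Add(-4, Mul(Rational(1, 4), Add(K, Mul(-1, K)))) = Add(-4, Mul(Rational(1, 4), 0)) = Add(-4, 0) = -4)
Add(P, Mul(-1, Function('A')(Function('j')(-13, Pow(Add(4, 0), Rational(1, 2)))))) = Add(-40284, Mul(-1, -4)) = Add(-40284, 4) = -40280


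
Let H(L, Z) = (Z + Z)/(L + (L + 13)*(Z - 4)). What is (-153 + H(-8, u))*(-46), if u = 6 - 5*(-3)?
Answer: 77142/11 ≈ 7012.9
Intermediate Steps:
u = 21 (u = 6 + 15 = 21)
H(L, Z) = 2*Z/(L + (-4 + Z)*(13 + L)) (H(L, Z) = (2*Z)/(L + (13 + L)*(-4 + Z)) = (2*Z)/(L + (-4 + Z)*(13 + L)) = 2*Z/(L + (-4 + Z)*(13 + L)))
(-153 + H(-8, u))*(-46) = (-153 + 2*21/(-52 - 3*(-8) + 13*21 - 8*21))*(-46) = (-153 + 2*21/(-52 + 24 + 273 - 168))*(-46) = (-153 + 2*21/77)*(-46) = (-153 + 2*21*(1/77))*(-46) = (-153 + 6/11)*(-46) = -1677/11*(-46) = 77142/11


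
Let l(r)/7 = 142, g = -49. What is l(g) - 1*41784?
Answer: -40790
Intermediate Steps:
l(r) = 994 (l(r) = 7*142 = 994)
l(g) - 1*41784 = 994 - 1*41784 = 994 - 41784 = -40790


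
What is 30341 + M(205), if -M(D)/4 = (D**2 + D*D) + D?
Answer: -306679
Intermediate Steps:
M(D) = -8*D**2 - 4*D (M(D) = -4*((D**2 + D*D) + D) = -4*((D**2 + D**2) + D) = -4*(2*D**2 + D) = -4*(D + 2*D**2) = -8*D**2 - 4*D)
30341 + M(205) = 30341 - 4*205*(1 + 2*205) = 30341 - 4*205*(1 + 410) = 30341 - 4*205*411 = 30341 - 337020 = -306679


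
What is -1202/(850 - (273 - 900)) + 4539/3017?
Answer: 439667/636587 ≈ 0.69066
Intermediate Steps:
-1202/(850 - (273 - 900)) + 4539/3017 = -1202/(850 - 1*(-627)) + 4539*(1/3017) = -1202/(850 + 627) + 4539/3017 = -1202/1477 + 4539/3017 = 439667/636587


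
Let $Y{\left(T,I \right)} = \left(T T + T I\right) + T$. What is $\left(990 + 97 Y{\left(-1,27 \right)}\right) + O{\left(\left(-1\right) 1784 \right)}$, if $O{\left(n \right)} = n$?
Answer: $-3413$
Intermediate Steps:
$Y{\left(T,I \right)} = T + T^{2} + I T$ ($Y{\left(T,I \right)} = \left(T^{2} + I T\right) + T = T + T^{2} + I T$)
$\left(990 + 97 Y{\left(-1,27 \right)}\right) + O{\left(\left(-1\right) 1784 \right)} = \left(990 + 97 \left(- (1 + 27 - 1)\right)\right) - 1784 = \left(990 + 97 \left(\left(-1\right) 27\right)\right) - 1784 = \left(990 + 97 \left(-27\right)\right) - 1784 = \left(990 - 2619\right) - 1784 = -1629 - 1784 = -3413$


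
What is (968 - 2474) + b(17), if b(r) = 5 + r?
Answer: -1484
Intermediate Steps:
(968 - 2474) + b(17) = (968 - 2474) + (5 + 17) = -1506 + 22 = -1484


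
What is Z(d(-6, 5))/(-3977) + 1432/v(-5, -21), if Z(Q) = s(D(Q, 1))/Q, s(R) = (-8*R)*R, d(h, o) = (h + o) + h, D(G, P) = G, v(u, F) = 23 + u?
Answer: 2847028/35793 ≈ 79.542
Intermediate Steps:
d(h, o) = o + 2*h
s(R) = -8*R²
Z(Q) = -8*Q (Z(Q) = (-8*Q²)/Q = -8*Q)
Z(d(-6, 5))/(-3977) + 1432/v(-5, -21) = -8*(5 + 2*(-6))/(-3977) + 1432/(23 - 5) = -8*(5 - 12)*(-1/3977) + 1432/18 = -8*(-7)*(-1/3977) + 1432*(1/18) = 56*(-1/3977) + 716/9 = -56/3977 + 716/9 = 2847028/35793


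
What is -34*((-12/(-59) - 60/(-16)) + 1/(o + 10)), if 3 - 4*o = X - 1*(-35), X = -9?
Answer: -16805/118 ≈ -142.42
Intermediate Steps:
o = -23/4 (o = ¾ - (-9 - 1*(-35))/4 = ¾ - (-9 + 35)/4 = ¾ - ¼*26 = ¾ - 13/2 = -23/4 ≈ -5.7500)
-34*((-12/(-59) - 60/(-16)) + 1/(o + 10)) = -34*((-12/(-59) - 60/(-16)) + 1/(-23/4 + 10)) = -34*((-12*(-1/59) - 60*(-1/16)) + 1/(17/4)) = -34*((12/59 + 15/4) + 4/17) = -34*(933/236 + 4/17) = -34*16805/4012 = -16805/118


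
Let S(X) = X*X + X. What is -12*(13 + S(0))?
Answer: -156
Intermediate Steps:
S(X) = X + X² (S(X) = X² + X = X + X²)
-12*(13 + S(0)) = -12*(13 + 0*(1 + 0)) = -12*(13 + 0*1) = -12*(13 + 0) = -12*13 = -156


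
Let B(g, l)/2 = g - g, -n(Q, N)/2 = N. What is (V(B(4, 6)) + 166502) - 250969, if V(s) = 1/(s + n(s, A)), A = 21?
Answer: -3547615/42 ≈ -84467.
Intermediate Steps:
n(Q, N) = -2*N
B(g, l) = 0 (B(g, l) = 2*(g - g) = 2*0 = 0)
V(s) = 1/(-42 + s) (V(s) = 1/(s - 2*21) = 1/(s - 42) = 1/(-42 + s))
(V(B(4, 6)) + 166502) - 250969 = (1/(-42 + 0) + 166502) - 250969 = (1/(-42) + 166502) - 250969 = (-1/42 + 166502) - 250969 = 6993083/42 - 250969 = -3547615/42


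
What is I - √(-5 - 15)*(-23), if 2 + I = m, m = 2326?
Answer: 2324 + 46*I*√5 ≈ 2324.0 + 102.86*I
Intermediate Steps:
I = 2324 (I = -2 + 2326 = 2324)
I - √(-5 - 15)*(-23) = 2324 - √(-5 - 15)*(-23) = 2324 - √(-20)*(-23) = 2324 - 2*I*√5*(-23) = 2324 - (-46)*I*√5 = 2324 + 46*I*√5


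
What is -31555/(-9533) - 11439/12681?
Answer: 32344552/13431997 ≈ 2.4080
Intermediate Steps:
-31555/(-9533) - 11439/12681 = -31555*(-1/9533) - 11439*1/12681 = 31555/9533 - 1271/1409 = 32344552/13431997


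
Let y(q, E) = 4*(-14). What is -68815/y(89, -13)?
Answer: 68815/56 ≈ 1228.8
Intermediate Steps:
y(q, E) = -56
-68815/y(89, -13) = -68815/(-56) = -68815*(-1/56) = 68815/56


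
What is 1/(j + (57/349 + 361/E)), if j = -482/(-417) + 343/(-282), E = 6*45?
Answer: 307802295/443211931 ≈ 0.69448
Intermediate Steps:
E = 270
j = -2369/39198 (j = -482*(-1/417) + 343*(-1/282) = 482/417 - 343/282 = -2369/39198 ≈ -0.060437)
1/(j + (57/349 + 361/E)) = 1/(-2369/39198 + (57/349 + 361/270)) = 1/(-2369/39198 + 141379/94230) = 1/(443211931/307802295) = 307802295/443211931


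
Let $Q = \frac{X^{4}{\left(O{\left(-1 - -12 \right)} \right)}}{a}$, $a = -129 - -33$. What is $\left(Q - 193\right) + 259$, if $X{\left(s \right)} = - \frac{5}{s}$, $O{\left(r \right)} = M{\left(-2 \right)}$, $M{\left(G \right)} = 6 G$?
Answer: $\frac{131382671}{1990656} \approx 66.0$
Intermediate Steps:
$O{\left(r \right)} = -12$ ($O{\left(r \right)} = 6 \left(-2\right) = -12$)
$a = -96$ ($a = -129 + 33 = -96$)
$Q = - \frac{625}{1990656}$ ($Q = \frac{\left(- \frac{5}{-12}\right)^{4}}{-96} = \left(\left(-5\right) \left(- \frac{1}{12}\right)\right)^{4} \left(- \frac{1}{96}\right) = \left(\frac{5}{12}\right)^{4} \left(- \frac{1}{96}\right) = \frac{625}{20736} \left(- \frac{1}{96}\right) = - \frac{625}{1990656} \approx -0.00031397$)
$\left(Q - 193\right) + 259 = \left(- \frac{625}{1990656} - 193\right) + 259 = - \frac{384197233}{1990656} + 259 = \frac{131382671}{1990656}$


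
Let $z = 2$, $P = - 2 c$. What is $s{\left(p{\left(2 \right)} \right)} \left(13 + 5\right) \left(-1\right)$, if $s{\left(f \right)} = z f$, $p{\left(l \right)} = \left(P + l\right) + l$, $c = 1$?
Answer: $-72$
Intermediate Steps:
$P = -2$ ($P = \left(-2\right) 1 = -2$)
$p{\left(l \right)} = -2 + 2 l$ ($p{\left(l \right)} = \left(-2 + l\right) + l = -2 + 2 l$)
$s{\left(f \right)} = 2 f$
$s{\left(p{\left(2 \right)} \right)} \left(13 + 5\right) \left(-1\right) = 2 \left(-2 + 2 \cdot 2\right) \left(13 + 5\right) \left(-1\right) = 2 \left(-2 + 4\right) 18 \left(-1\right) = 2 \cdot 2 \cdot 18 \left(-1\right) = 4 \cdot 18 \left(-1\right) = 72 \left(-1\right) = -72$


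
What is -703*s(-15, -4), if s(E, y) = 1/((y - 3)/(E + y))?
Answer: -13357/7 ≈ -1908.1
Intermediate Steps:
s(E, y) = (E + y)/(-3 + y) (s(E, y) = 1/((-3 + y)/(E + y)) = (E + y)/(-3 + y))
-703*s(-15, -4) = -703*(-15 - 4)/(-3 - 4) = -703*(-19)/(-7) = -(-703)*(-19)/7 = -703*19/7 = -13357/7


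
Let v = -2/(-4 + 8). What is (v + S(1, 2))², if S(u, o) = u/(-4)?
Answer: 9/16 ≈ 0.56250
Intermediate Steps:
S(u, o) = -u/4 (S(u, o) = u*(-¼) = -u/4)
v = -½ (v = -2/4 = -2*¼ = -½ ≈ -0.50000)
(v + S(1, 2))² = (-½ - ¼*1)² = (-½ - ¼)² = (-¾)² = 9/16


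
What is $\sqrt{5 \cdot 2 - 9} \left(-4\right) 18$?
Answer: $-72$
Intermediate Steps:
$\sqrt{5 \cdot 2 - 9} \left(-4\right) 18 = \sqrt{10 - 9} \left(-4\right) 18 = \sqrt{1} \left(-4\right) 18 = 1 \left(-4\right) 18 = \left(-4\right) 18 = -72$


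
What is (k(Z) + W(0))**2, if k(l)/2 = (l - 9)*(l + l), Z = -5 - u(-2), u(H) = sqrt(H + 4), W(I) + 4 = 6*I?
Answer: 92208 + 43168*sqrt(2) ≈ 1.5326e+5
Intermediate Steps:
W(I) = -4 + 6*I
u(H) = sqrt(4 + H)
Z = -5 - sqrt(2) (Z = -5 - sqrt(4 - 2) = -5 - sqrt(2) ≈ -6.4142)
k(l) = 4*l*(-9 + l) (k(l) = 2*((l - 9)*(l + l)) = 2*((-9 + l)*(2*l)) = 2*(2*l*(-9 + l)) = 4*l*(-9 + l))
(k(Z) + W(0))**2 = (4*(-5 - sqrt(2))*(-9 + (-5 - sqrt(2))) + (-4 + 6*0))**2 = (4*(-5 - sqrt(2))*(-14 - sqrt(2)) + (-4 + 0))**2 = (4*(-14 - sqrt(2))*(-5 - sqrt(2)) - 4)**2 = (-4 + 4*(-14 - sqrt(2))*(-5 - sqrt(2)))**2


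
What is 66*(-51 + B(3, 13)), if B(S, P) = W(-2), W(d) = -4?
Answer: -3630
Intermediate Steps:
B(S, P) = -4
66*(-51 + B(3, 13)) = 66*(-51 - 4) = 66*(-55) = -3630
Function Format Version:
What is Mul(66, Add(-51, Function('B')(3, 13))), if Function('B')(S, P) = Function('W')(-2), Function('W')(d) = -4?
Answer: -3630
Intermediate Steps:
Function('B')(S, P) = -4
Mul(66, Add(-51, Function('B')(3, 13))) = Mul(66, Add(-51, -4)) = Mul(66, -55) = -3630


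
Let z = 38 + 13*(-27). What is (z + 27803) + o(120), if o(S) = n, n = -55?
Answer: 27435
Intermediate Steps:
o(S) = -55
z = -313 (z = 38 - 351 = -313)
(z + 27803) + o(120) = (-313 + 27803) - 55 = 27490 - 55 = 27435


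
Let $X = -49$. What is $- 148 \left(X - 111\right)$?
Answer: $23680$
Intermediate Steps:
$- 148 \left(X - 111\right) = - 148 \left(-49 - 111\right) = \left(-148\right) \left(-160\right) = 23680$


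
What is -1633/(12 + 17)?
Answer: -1633/29 ≈ -56.310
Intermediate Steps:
-1633/(12 + 17) = -1633/29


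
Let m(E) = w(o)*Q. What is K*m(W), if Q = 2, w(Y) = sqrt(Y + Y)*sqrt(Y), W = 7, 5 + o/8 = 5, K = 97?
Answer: 0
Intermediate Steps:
o = 0 (o = -40 + 8*5 = -40 + 40 = 0)
w(Y) = Y*sqrt(2) (w(Y) = sqrt(2*Y)*sqrt(Y) = (sqrt(2)*sqrt(Y))*sqrt(Y) = Y*sqrt(2))
m(E) = 0 (m(E) = (0*sqrt(2))*2 = 0*2 = 0)
K*m(W) = 97*0 = 0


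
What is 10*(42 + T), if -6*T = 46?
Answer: 1030/3 ≈ 343.33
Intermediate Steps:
T = -23/3 (T = -⅙*46 = -23/3 ≈ -7.6667)
10*(42 + T) = 10*(42 - 23/3) = 10*(103/3) = 1030/3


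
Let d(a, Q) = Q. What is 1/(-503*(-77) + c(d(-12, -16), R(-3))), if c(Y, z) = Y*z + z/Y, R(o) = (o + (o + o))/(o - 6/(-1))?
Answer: 16/620467 ≈ 2.5787e-5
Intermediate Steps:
R(o) = 3*o/(6 + o) (R(o) = (o + 2*o)/(o - 6*(-1)) = (3*o)/(o + 6) = (3*o)/(6 + o) = 3*o/(6 + o))
1/(-503*(-77) + c(d(-12, -16), R(-3))) = 1/(-503*(-77) + (-48*(-3)/(6 - 3) + (3*(-3)/(6 - 3))/(-16))) = 1/(38731 + (-48*(-3)/3 + (3*(-3)/3)*(-1/16))) = 1/(38731 + (-48*(-3)/3 + (3*(-3)*(⅓))*(-1/16))) = 1/(38731 + (-16*(-3) - 3*(-1/16))) = 1/(38731 + (48 + 3/16)) = 1/(38731 + 771/16) = 1/(620467/16) = 16/620467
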